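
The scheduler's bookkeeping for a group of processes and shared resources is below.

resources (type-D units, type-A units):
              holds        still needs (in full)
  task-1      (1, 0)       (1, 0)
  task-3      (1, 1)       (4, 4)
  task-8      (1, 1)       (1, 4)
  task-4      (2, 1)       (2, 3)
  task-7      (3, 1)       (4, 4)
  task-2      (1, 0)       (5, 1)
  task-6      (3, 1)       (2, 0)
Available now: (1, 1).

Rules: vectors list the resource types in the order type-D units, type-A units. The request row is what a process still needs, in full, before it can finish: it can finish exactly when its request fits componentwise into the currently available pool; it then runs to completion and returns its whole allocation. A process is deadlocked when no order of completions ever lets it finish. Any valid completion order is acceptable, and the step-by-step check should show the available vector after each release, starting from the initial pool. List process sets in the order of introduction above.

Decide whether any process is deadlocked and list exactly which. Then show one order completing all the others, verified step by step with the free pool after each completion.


The deadlocked set is task-3, task-8, task-4 and task-7.
Key observation: after task-1, task-6, task-2 complete, (6, 2) is the best the pool ever gets, yet each leftover process wants more type-A units.
The rest can finish in the order task-1, task-6, task-2. Verifying each step:
  pool = (1, 1)
  task-1 needs (1, 0) <= (1, 1) -> finishes; pool += (1, 0) = (2, 1)
  task-6 needs (2, 0) <= (2, 1) -> finishes; pool += (3, 1) = (5, 2)
  task-2 needs (5, 1) <= (5, 2) -> finishes; pool += (1, 0) = (6, 2)
The stuck group stays short no matter what:
  blocked: task-3 wants (4, 4), pool (6, 2) — not enough type-A units
  blocked: task-8 wants (1, 4), pool (6, 2) — not enough type-A units
  blocked: task-4 wants (2, 3), pool (6, 2) — not enough type-A units
  blocked: task-7 wants (4, 4), pool (6, 2) — not enough type-A units


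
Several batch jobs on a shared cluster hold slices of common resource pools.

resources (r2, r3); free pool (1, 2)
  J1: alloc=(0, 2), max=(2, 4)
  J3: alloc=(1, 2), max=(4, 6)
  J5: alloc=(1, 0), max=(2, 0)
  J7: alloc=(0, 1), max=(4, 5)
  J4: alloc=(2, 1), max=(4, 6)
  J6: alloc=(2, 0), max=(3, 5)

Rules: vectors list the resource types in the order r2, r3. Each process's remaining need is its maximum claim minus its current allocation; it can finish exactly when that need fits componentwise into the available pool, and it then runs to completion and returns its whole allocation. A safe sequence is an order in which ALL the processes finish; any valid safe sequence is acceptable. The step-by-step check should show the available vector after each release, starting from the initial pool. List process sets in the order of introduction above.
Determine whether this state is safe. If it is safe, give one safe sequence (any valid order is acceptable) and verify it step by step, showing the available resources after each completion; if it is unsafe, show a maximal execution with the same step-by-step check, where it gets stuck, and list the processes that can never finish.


UNSAFE — no complete ordering exists.
Key observation: after J5, J1 the pool peaks at (2, 4), and each blocked process is short somewhere: J3 on r2; J7 on r2; J4 on r3; J6 on r3.
The run J5, J1 cannot be extended any further. Check, step by step:
  pool = (1, 2)
  J5 needs (1, 0) <= (1, 2) -> finishes; pool += (1, 0) = (2, 2)
  J1 needs (2, 2) <= (2, 2) -> finishes; pool += (0, 2) = (2, 4)
  J3 cannot run: need (3, 4) vs free (2, 4) (insufficient r2)
  J7 cannot run: need (4, 4) vs free (2, 4) (insufficient r2)
  J4 cannot run: need (2, 5) vs free (2, 4) (insufficient r3)
  J6 cannot run: need (1, 5) vs free (2, 4) (insufficient r3)
Never able to finish: J3, J7, J4 and J6.


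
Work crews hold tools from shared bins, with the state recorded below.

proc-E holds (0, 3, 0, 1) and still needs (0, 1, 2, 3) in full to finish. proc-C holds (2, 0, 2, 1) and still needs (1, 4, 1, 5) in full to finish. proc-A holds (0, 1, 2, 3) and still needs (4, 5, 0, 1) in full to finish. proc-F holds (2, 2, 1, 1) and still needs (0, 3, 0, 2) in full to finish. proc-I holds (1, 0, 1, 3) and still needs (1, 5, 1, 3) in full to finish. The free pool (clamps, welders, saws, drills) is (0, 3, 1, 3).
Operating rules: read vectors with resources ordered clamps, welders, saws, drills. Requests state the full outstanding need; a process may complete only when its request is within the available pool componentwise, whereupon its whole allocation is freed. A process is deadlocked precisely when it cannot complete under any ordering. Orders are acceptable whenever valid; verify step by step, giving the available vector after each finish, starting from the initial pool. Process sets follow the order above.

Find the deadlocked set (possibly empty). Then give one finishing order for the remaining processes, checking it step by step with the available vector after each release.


The deadlocked set is empty.
Key observation: the pool covers proc-F at once, and every later process fits after earlier releases.
One completion order for the rest: proc-F, proc-I, proc-C, proc-A, proc-E. Step-by-step check:
  pool = (0, 3, 1, 3)
  proc-F needs (0, 3, 0, 2) <= (0, 3, 1, 3) -> finishes; pool += (2, 2, 1, 1) = (2, 5, 2, 4)
  proc-I needs (1, 5, 1, 3) <= (2, 5, 2, 4) -> finishes; pool += (1, 0, 1, 3) = (3, 5, 3, 7)
  proc-C needs (1, 4, 1, 5) <= (3, 5, 3, 7) -> finishes; pool += (2, 0, 2, 1) = (5, 5, 5, 8)
  proc-A needs (4, 5, 0, 1) <= (5, 5, 5, 8) -> finishes; pool += (0, 1, 2, 3) = (5, 6, 7, 11)
  proc-E needs (0, 1, 2, 3) <= (5, 6, 7, 11) -> finishes; pool += (0, 3, 0, 1) = (5, 9, 7, 12)


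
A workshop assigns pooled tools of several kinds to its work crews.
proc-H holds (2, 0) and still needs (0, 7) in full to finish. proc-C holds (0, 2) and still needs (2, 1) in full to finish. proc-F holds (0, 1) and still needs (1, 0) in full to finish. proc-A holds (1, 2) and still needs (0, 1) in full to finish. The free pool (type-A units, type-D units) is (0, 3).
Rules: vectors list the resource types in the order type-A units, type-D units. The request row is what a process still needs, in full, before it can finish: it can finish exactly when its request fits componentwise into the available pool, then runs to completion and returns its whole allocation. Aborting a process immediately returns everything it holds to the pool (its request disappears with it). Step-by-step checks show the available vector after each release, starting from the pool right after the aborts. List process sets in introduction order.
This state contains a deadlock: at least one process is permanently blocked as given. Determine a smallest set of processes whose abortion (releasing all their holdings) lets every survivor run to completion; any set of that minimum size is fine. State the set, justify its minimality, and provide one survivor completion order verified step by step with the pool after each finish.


Abort proc-C.
Key observation: aborting proc-C returns (0, 2), and proc-H — hopeless before — runs at step 2 with the returned capacity in the pool.
Why nothing smaller works: aborting no one leaves the state deadlocked as given.
The survivors complete as proc-A, proc-H, proc-F. Check, step by step (starting from the post-abort pool):
  pool = (0, 5)
  proc-A needs (0, 1) <= (0, 5) -> finishes; pool += (1, 2) = (1, 7)
  proc-H needs (0, 7) <= (1, 7) -> finishes; pool += (2, 0) = (3, 7)
  proc-F needs (1, 0) <= (3, 7) -> finishes; pool += (0, 1) = (3, 8)


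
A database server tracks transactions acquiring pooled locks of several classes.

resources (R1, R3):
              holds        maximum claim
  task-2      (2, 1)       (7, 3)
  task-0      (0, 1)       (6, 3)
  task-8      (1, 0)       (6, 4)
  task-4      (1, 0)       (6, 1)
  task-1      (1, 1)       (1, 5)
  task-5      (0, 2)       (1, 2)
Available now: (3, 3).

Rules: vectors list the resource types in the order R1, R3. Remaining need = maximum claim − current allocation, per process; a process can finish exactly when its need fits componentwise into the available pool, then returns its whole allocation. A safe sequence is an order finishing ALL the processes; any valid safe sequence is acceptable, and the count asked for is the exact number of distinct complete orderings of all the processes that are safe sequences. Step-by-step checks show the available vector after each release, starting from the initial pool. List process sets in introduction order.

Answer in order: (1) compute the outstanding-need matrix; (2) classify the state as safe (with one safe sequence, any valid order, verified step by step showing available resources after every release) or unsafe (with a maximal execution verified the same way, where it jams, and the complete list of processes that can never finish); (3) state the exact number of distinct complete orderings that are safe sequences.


(1) Need matrix, components ordered R1, R3:
  task-2: (5, 2)
  task-0: (6, 2)
  task-8: (5, 4)
  task-4: (5, 1)
  task-1: (0, 4)
  task-5: (1, 0)
(2) UNSAFE.
Key observation: the pool after task-5, task-1 is (4, 6); every surviving request exceeds it in R1, so progress ends there.
Going as far as possible: task-5, task-1; after that, nothing fits. Check, step by step:
  pool = (3, 3)
  task-5: need (1, 0) fits (3, 3); releases (0, 2), pool now (3, 5)
  task-1: need (0, 4) fits (3, 5); releases (1, 1), pool now (4, 6)
  blocked: task-2 wants (5, 2), pool (4, 6) — not enough R1
  blocked: task-0 wants (6, 2), pool (4, 6) — not enough R1
  blocked: task-8 wants (5, 4), pool (4, 6) — not enough R1
  blocked: task-4 wants (5, 1), pool (4, 6) — not enough R1
Processes that can never finish: task-2, task-0, task-8 and task-4.
(3) The exact count: 0 of the possible complete orderings are safe sequences.


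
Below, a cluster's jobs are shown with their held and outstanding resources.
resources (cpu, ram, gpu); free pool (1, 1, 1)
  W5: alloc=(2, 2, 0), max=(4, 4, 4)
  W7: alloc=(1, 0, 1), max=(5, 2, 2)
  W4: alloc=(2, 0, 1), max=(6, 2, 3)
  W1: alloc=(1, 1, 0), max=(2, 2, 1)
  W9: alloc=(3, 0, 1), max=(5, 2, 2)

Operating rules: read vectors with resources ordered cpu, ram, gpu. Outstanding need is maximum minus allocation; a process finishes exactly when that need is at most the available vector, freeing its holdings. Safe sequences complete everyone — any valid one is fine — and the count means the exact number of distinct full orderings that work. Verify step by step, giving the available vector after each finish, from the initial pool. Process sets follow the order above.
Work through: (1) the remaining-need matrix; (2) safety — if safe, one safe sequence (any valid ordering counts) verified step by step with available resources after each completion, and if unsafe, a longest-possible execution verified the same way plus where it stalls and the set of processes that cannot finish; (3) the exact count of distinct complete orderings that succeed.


(1) Outstanding need per process (order cpu, ram, gpu):
  W5: (2, 2, 4)
  W7: (4, 2, 1)
  W4: (4, 2, 2)
  W1: (1, 1, 1)
  W9: (2, 2, 1)
(2) SAFE, for example via the order W1, W9, W4, W7, W5.
Key observation: the order's first zero-slack moment is W1 ((1, 1, 1) needed, (1, 1, 1) free — a requested resource with nothing to spare).
Check, step by step:
  pool = (1, 1, 1)
  W1 needs (1, 1, 1) <= (1, 1, 1) -> finishes; pool += (1, 1, 0) = (2, 2, 1)
  W9 needs (2, 2, 1) <= (2, 2, 1) -> finishes; pool += (3, 0, 1) = (5, 2, 2)
  W4 needs (4, 2, 2) <= (5, 2, 2) -> finishes; pool += (2, 0, 1) = (7, 2, 3)
  W7 needs (4, 2, 1) <= (7, 2, 3) -> finishes; pool += (1, 0, 1) = (8, 2, 4)
  W5 needs (2, 2, 4) <= (8, 2, 4) -> finishes; pool += (2, 2, 0) = (10, 4, 4)
(3) The exact count: 2 of the possible complete orderings are safe sequences.


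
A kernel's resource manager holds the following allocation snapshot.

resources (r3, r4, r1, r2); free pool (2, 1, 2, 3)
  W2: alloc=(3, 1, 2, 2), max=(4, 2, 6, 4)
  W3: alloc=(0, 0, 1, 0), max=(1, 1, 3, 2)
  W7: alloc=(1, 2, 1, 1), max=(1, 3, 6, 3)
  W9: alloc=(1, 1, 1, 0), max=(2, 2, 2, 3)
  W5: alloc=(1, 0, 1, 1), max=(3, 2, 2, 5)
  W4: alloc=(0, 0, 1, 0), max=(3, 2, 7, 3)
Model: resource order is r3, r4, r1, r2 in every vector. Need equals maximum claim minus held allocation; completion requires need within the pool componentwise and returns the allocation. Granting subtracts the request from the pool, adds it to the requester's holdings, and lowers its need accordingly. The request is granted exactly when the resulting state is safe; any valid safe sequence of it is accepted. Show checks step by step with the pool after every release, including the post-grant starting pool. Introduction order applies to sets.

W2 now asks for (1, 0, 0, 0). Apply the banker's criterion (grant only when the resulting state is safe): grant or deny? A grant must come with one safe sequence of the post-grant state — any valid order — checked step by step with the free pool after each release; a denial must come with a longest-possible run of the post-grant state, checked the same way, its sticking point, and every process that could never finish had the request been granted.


GRANT: granting preserves safety; a valid post-grant sequence is W3, W9, W2, W7, W4, W5.
Key observation: after the grant the pool drops to (1, 1, 2, 3), which still lets W3 finish first and unwind the rest.
Check on the post-grant state, step by step:
  pool = (1, 1, 2, 3)
  W3 needs (1, 1, 2, 2) <= (1, 1, 2, 3) -> finishes; pool += (0, 0, 1, 0) = (1, 1, 3, 3)
  W9 needs (1, 1, 1, 3) <= (1, 1, 3, 3) -> finishes; pool += (1, 1, 1, 0) = (2, 2, 4, 3)
  W2 needs (0, 1, 4, 2) <= (2, 2, 4, 3) -> finishes; pool += (4, 1, 2, 2) = (6, 3, 6, 5)
  W7 needs (0, 1, 5, 2) <= (6, 3, 6, 5) -> finishes; pool += (1, 2, 1, 1) = (7, 5, 7, 6)
  W4 needs (3, 2, 6, 3) <= (7, 5, 7, 6) -> finishes; pool += (0, 0, 1, 0) = (7, 5, 8, 6)
  W5 needs (2, 2, 1, 4) <= (7, 5, 8, 6) -> finishes; pool += (1, 0, 1, 1) = (8, 5, 9, 7)


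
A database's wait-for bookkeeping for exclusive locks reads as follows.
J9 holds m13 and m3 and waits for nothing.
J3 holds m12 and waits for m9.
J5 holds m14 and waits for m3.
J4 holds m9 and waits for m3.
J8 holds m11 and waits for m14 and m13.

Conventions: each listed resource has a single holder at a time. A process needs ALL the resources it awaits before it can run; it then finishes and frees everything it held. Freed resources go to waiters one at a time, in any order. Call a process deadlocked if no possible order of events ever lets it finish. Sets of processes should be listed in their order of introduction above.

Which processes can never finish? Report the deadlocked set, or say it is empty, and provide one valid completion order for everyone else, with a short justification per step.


No process is deadlocked.
Key observation: although several processes wait, no cycle exists — each chain bottoms out at a free runner.
A valid finishing order for the others: J9, J4, J3, J5, J8.
Check, step by step:
  J9: no waits; runs immediately, freeing m13 and m3
  J4 waits on m3 — all released -> runs and releases m9
  J3 waits on m9 — all released -> runs and releases m12
  J5 waits on m3 — all released -> runs and releases m14
  J8 waits on m14 and m13 — all released -> runs and releases m11


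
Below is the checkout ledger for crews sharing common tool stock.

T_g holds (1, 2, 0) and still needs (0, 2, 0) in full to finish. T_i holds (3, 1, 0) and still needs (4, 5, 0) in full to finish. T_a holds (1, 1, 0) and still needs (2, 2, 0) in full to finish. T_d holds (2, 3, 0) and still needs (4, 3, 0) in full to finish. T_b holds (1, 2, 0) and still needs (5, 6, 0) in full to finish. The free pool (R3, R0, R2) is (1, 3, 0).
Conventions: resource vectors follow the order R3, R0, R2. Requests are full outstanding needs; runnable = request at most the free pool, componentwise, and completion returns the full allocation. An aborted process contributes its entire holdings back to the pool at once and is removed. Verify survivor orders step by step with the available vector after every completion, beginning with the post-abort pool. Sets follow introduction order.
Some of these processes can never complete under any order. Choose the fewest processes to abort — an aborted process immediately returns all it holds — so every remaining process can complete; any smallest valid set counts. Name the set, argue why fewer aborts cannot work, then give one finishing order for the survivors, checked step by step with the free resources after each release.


Minimum abort set: T_b.
Key observation: the deadlocked T_i becomes finishable only because T_b released (1, 2, 0); it completes at step 3 below.
Minimality: the empty abort set fails — the state is deadlocked as it stands.
One survivor order: T_a, T_g, T_i, T_d. Verifying each step (post-abort pool first):
  pool = (2, 5, 0)
  run T_a (needs (2, 2, 0), free (2, 5, 0)); after release of (1, 1, 0) the pool is (3, 6, 0)
  run T_g (needs (0, 2, 0), free (3, 6, 0)); after release of (1, 2, 0) the pool is (4, 8, 0)
  run T_i (needs (4, 5, 0), free (4, 8, 0)); after release of (3, 1, 0) the pool is (7, 9, 0)
  run T_d (needs (4, 3, 0), free (7, 9, 0)); after release of (2, 3, 0) the pool is (9, 12, 0)


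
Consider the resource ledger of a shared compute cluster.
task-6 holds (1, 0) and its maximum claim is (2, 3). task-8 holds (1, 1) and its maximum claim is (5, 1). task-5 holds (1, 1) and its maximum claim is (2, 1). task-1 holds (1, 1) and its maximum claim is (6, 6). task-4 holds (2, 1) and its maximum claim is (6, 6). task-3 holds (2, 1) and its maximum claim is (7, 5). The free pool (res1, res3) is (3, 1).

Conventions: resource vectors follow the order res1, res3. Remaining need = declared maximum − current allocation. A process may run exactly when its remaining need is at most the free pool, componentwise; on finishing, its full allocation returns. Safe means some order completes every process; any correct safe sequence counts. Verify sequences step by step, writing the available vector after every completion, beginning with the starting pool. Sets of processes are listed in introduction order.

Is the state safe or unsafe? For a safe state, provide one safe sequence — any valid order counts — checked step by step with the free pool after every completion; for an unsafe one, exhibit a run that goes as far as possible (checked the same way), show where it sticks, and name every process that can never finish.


The state is UNSAFE.
Key observation: the wall is res3: completing task-5, task-8, task-6 brings the pool only to (6, 3), and all the rest need more.
Going as far as possible: task-5, task-8, task-6; after that, nothing fits. Verifying each step:
  pool = (3, 1)
  task-5 needs (1, 0) <= (3, 1) -> finishes; pool += (1, 1) = (4, 2)
  task-8 needs (4, 0) <= (4, 2) -> finishes; pool += (1, 1) = (5, 3)
  task-6 needs (1, 3) <= (5, 3) -> finishes; pool += (1, 0) = (6, 3)
  task-1 still needs (5, 5) but only (6, 3) is free — short on res3
  task-4 still needs (4, 5) but only (6, 3) is free — short on res3
  task-3 still needs (5, 4) but only (6, 3) is free — short on res3
Never able to finish: task-1, task-4 and task-3.


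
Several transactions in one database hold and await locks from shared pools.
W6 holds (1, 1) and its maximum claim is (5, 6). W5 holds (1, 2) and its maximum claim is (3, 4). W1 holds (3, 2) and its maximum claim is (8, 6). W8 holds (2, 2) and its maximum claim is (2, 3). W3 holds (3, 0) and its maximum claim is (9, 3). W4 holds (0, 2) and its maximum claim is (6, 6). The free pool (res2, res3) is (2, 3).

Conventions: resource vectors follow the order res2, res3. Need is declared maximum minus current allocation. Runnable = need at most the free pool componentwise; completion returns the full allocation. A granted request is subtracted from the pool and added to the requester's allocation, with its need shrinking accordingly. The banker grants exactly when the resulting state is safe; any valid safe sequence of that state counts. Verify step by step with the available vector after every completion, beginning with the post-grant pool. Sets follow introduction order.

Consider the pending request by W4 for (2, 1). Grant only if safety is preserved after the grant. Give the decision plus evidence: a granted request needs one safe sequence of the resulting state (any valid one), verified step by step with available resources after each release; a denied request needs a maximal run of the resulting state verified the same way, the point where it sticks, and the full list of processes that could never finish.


DENY. Granting would leave the state unsafe.
Key observation: even finishing W8, W5 leaves just (3, 6) free — too little res2 for any of the remaining processes.
Pretend the grant happened; the run W8, W5 goes as far as possible. Check, step by step:
  pool = (0, 2)
  W8: need (0, 1) fits (0, 2); releases (2, 2), pool now (2, 4)
  W5: need (2, 2) fits (2, 4); releases (1, 2), pool now (3, 6)
  W6 still needs (4, 5) but only (3, 6) is free — short on res2
  W1 still needs (5, 4) but only (3, 6) is free — short on res2
  W3 still needs (6, 3) but only (3, 6) is free — short on res2
  W4 still needs (4, 3) but only (3, 6) is free — short on res2
Had the request been granted, W6, W1, W3 and W4 could never finish.


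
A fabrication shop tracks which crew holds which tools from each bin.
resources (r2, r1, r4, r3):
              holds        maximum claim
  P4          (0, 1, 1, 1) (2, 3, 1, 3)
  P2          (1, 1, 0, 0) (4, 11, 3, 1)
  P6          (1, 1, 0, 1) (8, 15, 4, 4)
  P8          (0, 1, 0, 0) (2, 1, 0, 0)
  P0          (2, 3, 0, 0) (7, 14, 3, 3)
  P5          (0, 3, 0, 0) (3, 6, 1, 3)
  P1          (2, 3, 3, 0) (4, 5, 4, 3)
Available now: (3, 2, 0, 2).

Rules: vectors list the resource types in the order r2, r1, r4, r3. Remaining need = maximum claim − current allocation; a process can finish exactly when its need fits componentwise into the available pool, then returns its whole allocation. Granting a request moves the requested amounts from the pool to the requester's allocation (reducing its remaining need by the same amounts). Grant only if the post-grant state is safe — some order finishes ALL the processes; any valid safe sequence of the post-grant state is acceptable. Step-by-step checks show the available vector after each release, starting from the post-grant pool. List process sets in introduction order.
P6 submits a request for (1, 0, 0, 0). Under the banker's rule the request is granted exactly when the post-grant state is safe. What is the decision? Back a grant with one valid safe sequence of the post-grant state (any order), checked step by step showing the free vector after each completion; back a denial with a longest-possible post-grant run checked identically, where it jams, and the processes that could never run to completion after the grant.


GRANT: granting preserves safety; a valid post-grant sequence is P8, P4, P1, P5, P2, P0, P6.
Key observation: even at the reduced pool (2, 2, 0, 2), P8 fits immediately, so safety survives the grant.
Check on the post-grant state, step by step:
  pool = (2, 2, 0, 2)
  P8 needs (2, 0, 0, 0) <= (2, 2, 0, 2) -> finishes; pool += (0, 1, 0, 0) = (2, 3, 0, 2)
  P4 needs (2, 2, 0, 2) <= (2, 3, 0, 2) -> finishes; pool += (0, 1, 1, 1) = (2, 4, 1, 3)
  P1 needs (2, 2, 1, 3) <= (2, 4, 1, 3) -> finishes; pool += (2, 3, 3, 0) = (4, 7, 4, 3)
  P5 needs (3, 3, 1, 3) <= (4, 7, 4, 3) -> finishes; pool += (0, 3, 0, 0) = (4, 10, 4, 3)
  P2 needs (3, 10, 3, 1) <= (4, 10, 4, 3) -> finishes; pool += (1, 1, 0, 0) = (5, 11, 4, 3)
  P0 needs (5, 11, 3, 3) <= (5, 11, 4, 3) -> finishes; pool += (2, 3, 0, 0) = (7, 14, 4, 3)
  P6 needs (6, 14, 4, 3) <= (7, 14, 4, 3) -> finishes; pool += (2, 1, 0, 1) = (9, 15, 4, 4)


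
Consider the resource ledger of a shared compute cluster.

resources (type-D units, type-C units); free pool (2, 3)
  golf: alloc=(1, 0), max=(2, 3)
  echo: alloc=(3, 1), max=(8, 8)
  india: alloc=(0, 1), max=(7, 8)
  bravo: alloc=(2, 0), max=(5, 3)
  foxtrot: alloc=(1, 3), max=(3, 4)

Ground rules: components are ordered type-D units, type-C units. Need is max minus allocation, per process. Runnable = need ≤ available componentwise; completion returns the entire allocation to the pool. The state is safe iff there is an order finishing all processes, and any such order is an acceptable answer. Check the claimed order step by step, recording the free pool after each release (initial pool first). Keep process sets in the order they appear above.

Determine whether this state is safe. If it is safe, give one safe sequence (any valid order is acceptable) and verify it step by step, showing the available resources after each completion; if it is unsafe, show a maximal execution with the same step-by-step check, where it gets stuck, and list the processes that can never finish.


UNSAFE — no complete ordering exists.
Key observation: after golf, bravo, foxtrot complete, (6, 6) is the best the pool ever gets, yet each leftover process wants more type-C units.
A maximal execution: golf, bravo, foxtrot — then nothing else fits. Walking it through:
  pool = (2, 3)
  run golf (needs (1, 3), free (2, 3)); after release of (1, 0) the pool is (3, 3)
  run bravo (needs (3, 3), free (3, 3)); after release of (2, 0) the pool is (5, 3)
  run foxtrot (needs (2, 1), free (5, 3)); after release of (1, 3) the pool is (6, 6)
  blocked: echo wants (5, 7), pool (6, 6) — not enough type-C units
  blocked: india wants (7, 7), pool (6, 6) — not enough type-D units and type-C units
Processes that can never finish: echo and india.


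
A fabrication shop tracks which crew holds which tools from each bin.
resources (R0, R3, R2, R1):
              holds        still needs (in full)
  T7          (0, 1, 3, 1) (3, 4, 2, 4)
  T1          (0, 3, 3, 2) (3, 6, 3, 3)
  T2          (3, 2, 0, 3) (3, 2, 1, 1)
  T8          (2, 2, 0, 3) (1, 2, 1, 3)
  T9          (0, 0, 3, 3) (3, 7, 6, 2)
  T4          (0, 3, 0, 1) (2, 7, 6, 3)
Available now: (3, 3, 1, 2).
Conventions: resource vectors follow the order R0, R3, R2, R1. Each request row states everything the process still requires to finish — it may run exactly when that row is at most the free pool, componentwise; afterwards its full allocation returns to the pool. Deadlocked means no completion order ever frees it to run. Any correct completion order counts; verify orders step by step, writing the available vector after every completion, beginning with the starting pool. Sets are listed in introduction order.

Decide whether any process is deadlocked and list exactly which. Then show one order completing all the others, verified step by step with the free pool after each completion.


Deadlocked: T7, T1, T9 and T4.
Key observation: T2, T8 can finish, but then (8, 7, 1, 8) is all there is, and the blocked group's R2 demands exceed it.
One completion order for the rest: T2, T8. Check, step by step:
  pool = (3, 3, 1, 2)
  T2: need (3, 2, 1, 1) fits (3, 3, 1, 2); releases (3, 2, 0, 3), pool now (6, 5, 1, 5)
  T8: need (1, 2, 1, 3) fits (6, 5, 1, 5); releases (2, 2, 0, 3), pool now (8, 7, 1, 8)
The stuck group stays short no matter what:
  T7 still needs (3, 4, 2, 4) but only (8, 7, 1, 8) is free — short on R2
  T1 still needs (3, 6, 3, 3) but only (8, 7, 1, 8) is free — short on R2
  T9 still needs (3, 7, 6, 2) but only (8, 7, 1, 8) is free — short on R2
  T4 still needs (2, 7, 6, 3) but only (8, 7, 1, 8) is free — short on R2


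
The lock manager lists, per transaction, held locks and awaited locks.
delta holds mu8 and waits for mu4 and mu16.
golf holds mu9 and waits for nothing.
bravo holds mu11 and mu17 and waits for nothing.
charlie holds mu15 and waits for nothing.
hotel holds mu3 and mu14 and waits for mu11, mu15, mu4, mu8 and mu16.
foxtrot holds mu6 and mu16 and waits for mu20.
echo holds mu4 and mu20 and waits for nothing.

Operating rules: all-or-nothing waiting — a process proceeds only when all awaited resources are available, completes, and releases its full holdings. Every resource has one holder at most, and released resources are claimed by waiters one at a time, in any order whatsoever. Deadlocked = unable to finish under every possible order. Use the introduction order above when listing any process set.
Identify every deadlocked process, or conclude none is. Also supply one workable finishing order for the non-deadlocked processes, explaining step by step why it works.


The deadlocked set is empty.
Key observation: all waits point, directly or indirectly, at processes that can finish, so nothing is permanently blocked.
A valid finishing order for the others: golf, bravo, echo, charlie, foxtrot, delta, hotel.
Check, step by step:
  run golf (it waits on nothing); releases mu9
  run bravo (it waits on nothing); releases mu11 and mu17
  run echo (it waits on nothing); releases mu4 and mu20
  run charlie (it waits on nothing); releases mu15
  run foxtrot (all its waits — mu20 — are resolved); releases mu6 and mu16
  run delta (all its waits — mu4 and mu16 — are resolved); releases mu8
  run hotel (all its waits — mu11, mu15, mu4, mu8 and mu16 — are resolved); releases mu3 and mu14


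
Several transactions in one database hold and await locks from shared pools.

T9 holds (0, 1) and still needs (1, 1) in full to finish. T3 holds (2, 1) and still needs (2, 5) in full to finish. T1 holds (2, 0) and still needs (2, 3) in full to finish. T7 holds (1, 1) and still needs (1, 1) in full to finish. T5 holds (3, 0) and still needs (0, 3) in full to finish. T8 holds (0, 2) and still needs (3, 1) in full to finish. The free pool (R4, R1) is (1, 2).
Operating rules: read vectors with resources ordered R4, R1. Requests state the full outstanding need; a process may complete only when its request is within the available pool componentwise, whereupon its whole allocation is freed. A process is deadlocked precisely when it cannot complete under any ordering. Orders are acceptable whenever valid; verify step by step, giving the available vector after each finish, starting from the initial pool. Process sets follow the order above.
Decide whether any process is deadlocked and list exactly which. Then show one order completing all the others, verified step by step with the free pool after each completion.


Nothing here is deadlocked.
Key observation: starting with T7, each completion frees enough for the next — no one is permanently blocked.
A valid finishing order for the others: T7, T1, T8, T3, T5, T9. Check, step by step:
  pool = (1, 2)
  T7 needs (1, 1) <= (1, 2) -> finishes; pool += (1, 1) = (2, 3)
  T1 needs (2, 3) <= (2, 3) -> finishes; pool += (2, 0) = (4, 3)
  T8 needs (3, 1) <= (4, 3) -> finishes; pool += (0, 2) = (4, 5)
  T3 needs (2, 5) <= (4, 5) -> finishes; pool += (2, 1) = (6, 6)
  T5 needs (0, 3) <= (6, 6) -> finishes; pool += (3, 0) = (9, 6)
  T9 needs (1, 1) <= (9, 6) -> finishes; pool += (0, 1) = (9, 7)


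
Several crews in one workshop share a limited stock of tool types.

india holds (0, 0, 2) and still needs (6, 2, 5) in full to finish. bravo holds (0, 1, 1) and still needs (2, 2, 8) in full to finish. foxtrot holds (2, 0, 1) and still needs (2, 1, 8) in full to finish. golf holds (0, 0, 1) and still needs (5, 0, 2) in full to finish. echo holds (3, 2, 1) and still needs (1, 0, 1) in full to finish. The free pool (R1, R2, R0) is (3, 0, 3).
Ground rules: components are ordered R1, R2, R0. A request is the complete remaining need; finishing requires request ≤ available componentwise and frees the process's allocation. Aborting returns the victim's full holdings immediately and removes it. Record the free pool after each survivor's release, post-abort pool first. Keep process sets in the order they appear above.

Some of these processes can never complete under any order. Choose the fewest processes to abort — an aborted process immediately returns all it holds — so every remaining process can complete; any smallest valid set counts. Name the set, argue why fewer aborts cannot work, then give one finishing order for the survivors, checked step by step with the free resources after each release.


Minimum abort set: foxtrot.
Key observation: the deadlocked bravo becomes finishable only because foxtrot released (2, 0, 1); it completes at step 4 below.
No smaller set exists: with zero aborts the deadlock remains.
Survivors finish in the order: echo, golf, india, bravo. Verifying each step (pool after the aborts first):
  pool = (5, 0, 4)
  echo needs (1, 0, 1) <= (5, 0, 4) -> finishes; pool += (3, 2, 1) = (8, 2, 5)
  golf needs (5, 0, 2) <= (8, 2, 5) -> finishes; pool += (0, 0, 1) = (8, 2, 6)
  india needs (6, 2, 5) <= (8, 2, 6) -> finishes; pool += (0, 0, 2) = (8, 2, 8)
  bravo needs (2, 2, 8) <= (8, 2, 8) -> finishes; pool += (0, 1, 1) = (8, 3, 9)


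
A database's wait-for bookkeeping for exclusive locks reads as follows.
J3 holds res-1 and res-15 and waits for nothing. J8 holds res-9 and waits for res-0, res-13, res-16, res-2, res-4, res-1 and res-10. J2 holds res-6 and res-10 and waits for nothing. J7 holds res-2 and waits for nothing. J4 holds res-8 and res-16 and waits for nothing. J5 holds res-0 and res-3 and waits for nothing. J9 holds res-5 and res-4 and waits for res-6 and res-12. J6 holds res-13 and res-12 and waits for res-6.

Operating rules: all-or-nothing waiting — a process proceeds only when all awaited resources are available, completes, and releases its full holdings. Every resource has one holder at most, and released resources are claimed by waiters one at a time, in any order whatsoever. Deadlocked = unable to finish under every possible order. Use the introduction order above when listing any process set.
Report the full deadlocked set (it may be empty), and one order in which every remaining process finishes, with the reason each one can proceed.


Nothing here is deadlocked.
Key observation: all waits point, directly or indirectly, at processes that can finish, so nothing is permanently blocked.
A valid finishing order for the others: J4, J2, J6, J5, J3, J9, J7, J8.
Verifying each step:
  J4: no waits; runs immediately, freeing res-8 and res-16
  J2: no waits; runs immediately, freeing res-6 and res-10
  J6: everything it awaited (res-6) is free; runs, freeing res-13 and res-12
  J5: no waits; runs immediately, freeing res-0 and res-3
  J3: no waits; runs immediately, freeing res-1 and res-15
  J9: everything it awaited (res-6 and res-12) is free; runs, freeing res-5 and res-4
  J7: no waits; runs immediately, freeing res-2
  J8: everything it awaited (res-0, res-13, res-16, res-2, res-4, res-1 and res-10) is free; runs, freeing res-9


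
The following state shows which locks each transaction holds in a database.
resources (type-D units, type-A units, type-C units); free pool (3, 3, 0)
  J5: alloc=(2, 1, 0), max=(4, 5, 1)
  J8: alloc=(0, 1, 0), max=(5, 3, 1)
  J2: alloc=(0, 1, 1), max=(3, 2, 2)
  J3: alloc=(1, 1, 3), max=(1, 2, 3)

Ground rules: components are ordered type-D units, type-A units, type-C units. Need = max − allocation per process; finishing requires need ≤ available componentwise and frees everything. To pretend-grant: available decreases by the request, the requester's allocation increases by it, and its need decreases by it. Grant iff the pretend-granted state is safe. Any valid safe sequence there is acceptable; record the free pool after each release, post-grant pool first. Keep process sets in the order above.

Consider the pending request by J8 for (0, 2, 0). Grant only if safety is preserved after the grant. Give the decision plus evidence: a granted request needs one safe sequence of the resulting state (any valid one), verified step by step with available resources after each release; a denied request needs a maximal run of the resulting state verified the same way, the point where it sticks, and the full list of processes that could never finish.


DENY — the pretend-granted state is unsafe.
Key observation: after J3, J2 the pool peaks at (4, 3, 4), and each blocked process is short somewhere: J5 on type-A units; J8 on type-D units.
Pretend the grant happened; the run J3, J2 goes as far as possible. Verifying each step:
  pool = (3, 1, 0)
  J3 needs (0, 1, 0) <= (3, 1, 0) -> finishes; pool += (1, 1, 3) = (4, 2, 3)
  J2 needs (3, 1, 1) <= (4, 2, 3) -> finishes; pool += (0, 1, 1) = (4, 3, 4)
  J5 cannot run: need (2, 4, 1) vs free (4, 3, 4) (insufficient type-A units)
  J8 cannot run: need (5, 0, 1) vs free (4, 3, 4) (insufficient type-D units)
Had the request been granted, J5 and J8 could never finish.


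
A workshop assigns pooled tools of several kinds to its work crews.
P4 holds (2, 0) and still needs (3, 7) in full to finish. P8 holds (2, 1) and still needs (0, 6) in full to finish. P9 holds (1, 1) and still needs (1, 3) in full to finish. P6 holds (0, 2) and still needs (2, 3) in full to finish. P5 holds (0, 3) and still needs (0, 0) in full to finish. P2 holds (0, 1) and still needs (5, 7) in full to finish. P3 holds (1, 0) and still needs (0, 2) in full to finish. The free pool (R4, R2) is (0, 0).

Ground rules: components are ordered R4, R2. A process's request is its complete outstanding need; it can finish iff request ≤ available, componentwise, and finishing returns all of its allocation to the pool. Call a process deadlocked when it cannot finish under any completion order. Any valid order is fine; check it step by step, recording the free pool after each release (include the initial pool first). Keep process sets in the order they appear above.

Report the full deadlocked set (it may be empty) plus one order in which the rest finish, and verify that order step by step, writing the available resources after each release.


The deadlocked set is empty.
Key observation: starting with P5, each completion frees enough for the next — no one is permanently blocked.
A valid finishing order for the others: P5, P3, P9, P6, P8, P4, P2. Verifying each step:
  pool = (0, 0)
  P5 needs (0, 0) <= (0, 0) -> finishes; pool += (0, 3) = (0, 3)
  P3 needs (0, 2) <= (0, 3) -> finishes; pool += (1, 0) = (1, 3)
  P9 needs (1, 3) <= (1, 3) -> finishes; pool += (1, 1) = (2, 4)
  P6 needs (2, 3) <= (2, 4) -> finishes; pool += (0, 2) = (2, 6)
  P8 needs (0, 6) <= (2, 6) -> finishes; pool += (2, 1) = (4, 7)
  P4 needs (3, 7) <= (4, 7) -> finishes; pool += (2, 0) = (6, 7)
  P2 needs (5, 7) <= (6, 7) -> finishes; pool += (0, 1) = (6, 8)


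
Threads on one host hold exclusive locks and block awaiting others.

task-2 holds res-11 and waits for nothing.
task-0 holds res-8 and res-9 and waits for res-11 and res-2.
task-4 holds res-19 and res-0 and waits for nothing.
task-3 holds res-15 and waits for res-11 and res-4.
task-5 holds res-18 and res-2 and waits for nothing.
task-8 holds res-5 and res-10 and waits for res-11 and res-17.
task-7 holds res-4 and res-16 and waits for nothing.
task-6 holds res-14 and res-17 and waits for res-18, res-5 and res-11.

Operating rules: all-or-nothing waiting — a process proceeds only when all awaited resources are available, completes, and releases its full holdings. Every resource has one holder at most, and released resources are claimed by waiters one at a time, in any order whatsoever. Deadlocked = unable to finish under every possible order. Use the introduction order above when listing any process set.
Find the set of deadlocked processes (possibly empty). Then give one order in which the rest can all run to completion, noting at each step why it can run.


The deadlocked set is task-8 and task-6.
Key observation: the loop task-8 -> task-6 -> task-8 blocks itself forever; no other process is dragged down with it.
A valid finishing order for the others: task-7, task-5, task-2, task-4, task-3, task-0.
Walking it through:
  task-7 waits on nothing -> runs at once and releases res-4 and res-16
  task-5 waits on nothing -> runs at once and releases res-18 and res-2
  task-2 waits on nothing -> runs at once and releases res-11
  task-4 waits on nothing -> runs at once and releases res-19 and res-0
  task-3 waits on res-11 and res-4 — all released -> runs and releases res-15
  task-0 waits on res-11 and res-2 — all released -> runs and releases res-8 and res-9
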